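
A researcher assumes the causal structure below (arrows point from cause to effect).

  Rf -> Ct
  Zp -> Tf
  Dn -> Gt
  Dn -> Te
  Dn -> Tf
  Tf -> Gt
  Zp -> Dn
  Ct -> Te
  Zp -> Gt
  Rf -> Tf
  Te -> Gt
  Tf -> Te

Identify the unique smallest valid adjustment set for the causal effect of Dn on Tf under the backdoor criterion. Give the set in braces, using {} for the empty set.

Variables eligible for adjustment (non-descendants of Dn, excluding Dn and Tf): {Ct, Rf, Zp}.
Backdoor paths from Dn to Tf:
  P1: Dn <- Zp -> Tf
  P2: Dn <- Zp -> Gt <- Tf
  P3: Dn <- Zp -> Gt <- Te <- Ct <- Rf -> Tf
  P4: Dn <- Zp -> Gt <- Te <- Tf
The empty set is not sufficient: P1 (Dn <- Zp -> Tf) has no collider blocking it and no conditioned non-collider, so it is open.
Try {Zp}:
  P1: blocked at fork node Zp ∈ conditioning set.
  P2: blocked at fork node Zp ∈ conditioning set.
  P3: blocked at fork node Zp ∈ conditioning set.
  P4: blocked at fork node Zp ∈ conditioning set.
{Zp} contains no descendant of Dn and blocks every backdoor path.
No other singleton works — e.g. {Rf} leaves P1 open — so {Zp} is the unique smallest valid adjustment set.

{Zp}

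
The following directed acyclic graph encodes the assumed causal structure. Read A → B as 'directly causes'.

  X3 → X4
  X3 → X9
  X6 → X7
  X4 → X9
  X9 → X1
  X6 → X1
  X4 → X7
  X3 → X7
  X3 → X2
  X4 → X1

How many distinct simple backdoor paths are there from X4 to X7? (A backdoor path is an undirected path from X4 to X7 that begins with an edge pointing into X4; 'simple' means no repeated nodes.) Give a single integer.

A backdoor path from X4 to X7 is any simple undirected path whose first edge points into X4 (i.e. leaves X4 via a parent).
Parents of X4: {X3}.
Enumerating:
  P1: X4 <- X3 -> X9 -> X1 <- X6 -> X7
  P2: X4 <- X3 -> X7
That exhausts the simple backdoor paths. Count: 2.

2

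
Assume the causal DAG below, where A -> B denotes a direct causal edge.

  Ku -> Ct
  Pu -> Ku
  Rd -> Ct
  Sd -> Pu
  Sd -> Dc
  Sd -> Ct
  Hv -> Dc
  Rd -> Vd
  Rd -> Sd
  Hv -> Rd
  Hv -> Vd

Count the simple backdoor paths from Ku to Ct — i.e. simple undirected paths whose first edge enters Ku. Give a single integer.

A backdoor path from Ku to Ct is any simple undirected path whose first edge points into Ku (i.e. leaves Ku via a parent).
Parents of Ku: {Pu}.
Enumerating:
  P1: Ku <- Pu <- Sd <- Rd -> Ct
  P2: Ku <- Pu <- Sd -> Ct
  P3: Ku <- Pu <- Sd -> Dc <- Hv -> Rd -> Ct
  P4: Ku <- Pu <- Sd -> Dc <- Hv -> Vd <- Rd -> Ct
That exhausts the simple backdoor paths. Count: 4.

4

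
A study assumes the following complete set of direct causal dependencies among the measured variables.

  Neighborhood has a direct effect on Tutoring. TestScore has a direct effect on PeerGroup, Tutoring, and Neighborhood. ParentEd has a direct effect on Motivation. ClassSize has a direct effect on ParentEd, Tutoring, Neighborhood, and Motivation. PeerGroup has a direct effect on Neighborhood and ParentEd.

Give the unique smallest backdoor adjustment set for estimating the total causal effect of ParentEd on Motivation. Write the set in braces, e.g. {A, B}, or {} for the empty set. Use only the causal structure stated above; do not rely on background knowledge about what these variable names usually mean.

{ClassSize}

Variables eligible for adjustment (non-descendants of ParentEd, excluding ParentEd and Motivation): {ClassSize, Neighborhood, PeerGroup, TestScore, Tutoring}.
Backdoor paths from ParentEd to Motivation:
  P1: ParentEd <- PeerGroup <- TestScore -> Neighborhood <- ClassSize -> Motivation
  P2: ParentEd <- PeerGroup <- TestScore -> Neighborhood -> Tutoring <- ClassSize -> Motivation
  P3: ParentEd <- PeerGroup <- TestScore -> Tutoring <- ClassSize -> Motivation
  P4: ParentEd <- PeerGroup <- TestScore -> Tutoring <- Neighborhood <- ClassSize -> Motivation
  P5: ParentEd <- PeerGroup -> Neighborhood <- TestScore -> Tutoring <- ClassSize -> Motivation
  P6: ParentEd <- PeerGroup -> Neighborhood <- ClassSize -> Motivation
  P7: ParentEd <- PeerGroup -> Neighborhood -> Tutoring <- ClassSize -> Motivation
  P8: ParentEd <- ClassSize -> Motivation
The empty set is not sufficient: P8 (ParentEd <- ClassSize -> Motivation) has no collider blocking it and no conditioned non-collider, so it is open.
Try {ClassSize}:
  P1: blocked at collider Neighborhood (neither it nor any descendant is in the conditioning set).
  P2: blocked at collider Tutoring (neither it nor any descendant is in the conditioning set).
  P3: blocked at collider Tutoring (neither it nor any descendant is in the conditioning set).
  P4: blocked at collider Tutoring (neither it nor any descendant is in the conditioning set).
  P5: blocked at collider Neighborhood (neither it nor any descendant is in the conditioning set).
  P6: blocked at collider Neighborhood (neither it nor any descendant is in the conditioning set).
  P7: blocked at collider Tutoring (neither it nor any descendant is in the conditioning set).
  P8: blocked at fork node ClassSize ∈ conditioning set.
{ClassSize} contains no descendant of ParentEd and blocks every backdoor path.
No other singleton works — e.g. {TestScore} leaves P8 open — so {ClassSize} is the unique smallest valid adjustment set.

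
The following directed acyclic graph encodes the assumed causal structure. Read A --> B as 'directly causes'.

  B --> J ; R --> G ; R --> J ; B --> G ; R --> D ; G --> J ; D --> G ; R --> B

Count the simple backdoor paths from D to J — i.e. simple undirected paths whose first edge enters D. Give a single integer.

5

A backdoor path from D to J is any simple undirected path whose first edge points into D (i.e. leaves D via a parent).
Parents of D: {R}.
Enumerating:
  P1: D <- R -> B -> G -> J
  P2: D <- R -> B -> J
  P3: D <- R -> G <- B -> J
  P4: D <- R -> G -> J
  P5: D <- R -> J
That exhausts the simple backdoor paths. Count: 5.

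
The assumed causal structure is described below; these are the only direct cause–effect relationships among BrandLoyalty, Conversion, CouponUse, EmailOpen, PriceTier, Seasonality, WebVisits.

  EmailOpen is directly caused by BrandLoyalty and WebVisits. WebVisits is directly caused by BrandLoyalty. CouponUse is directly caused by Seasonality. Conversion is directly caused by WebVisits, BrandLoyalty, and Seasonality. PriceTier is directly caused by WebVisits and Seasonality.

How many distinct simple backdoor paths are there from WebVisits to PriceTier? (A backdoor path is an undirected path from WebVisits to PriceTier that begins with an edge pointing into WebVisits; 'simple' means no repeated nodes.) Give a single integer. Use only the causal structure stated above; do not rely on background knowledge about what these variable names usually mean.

A backdoor path from WebVisits to PriceTier is any simple undirected path whose first edge points into WebVisits (i.e. leaves WebVisits via a parent).
Parents of WebVisits: {BrandLoyalty}.
Enumerating:
  P1: WebVisits <- BrandLoyalty -> Conversion <- Seasonality -> PriceTier
That exhausts the simple backdoor paths. Count: 1.

1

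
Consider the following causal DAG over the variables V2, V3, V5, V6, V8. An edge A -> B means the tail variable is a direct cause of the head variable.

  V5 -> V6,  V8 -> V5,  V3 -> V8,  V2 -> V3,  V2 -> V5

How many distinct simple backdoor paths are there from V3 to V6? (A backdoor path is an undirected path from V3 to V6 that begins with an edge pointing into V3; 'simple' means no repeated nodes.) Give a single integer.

1

A backdoor path from V3 to V6 is any simple undirected path whose first edge points into V3 (i.e. leaves V3 via a parent).
Parents of V3: {V2}.
Enumerating:
  P1: V3 <- V2 -> V5 -> V6
That exhausts the simple backdoor paths. Count: 1.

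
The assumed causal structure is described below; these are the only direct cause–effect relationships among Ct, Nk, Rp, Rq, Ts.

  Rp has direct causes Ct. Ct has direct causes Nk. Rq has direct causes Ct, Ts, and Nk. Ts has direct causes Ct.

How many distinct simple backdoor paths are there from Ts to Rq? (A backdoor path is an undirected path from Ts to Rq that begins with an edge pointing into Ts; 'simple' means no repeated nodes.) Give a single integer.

2

A backdoor path from Ts to Rq is any simple undirected path whose first edge points into Ts (i.e. leaves Ts via a parent).
Parents of Ts: {Ct}.
Enumerating:
  P1: Ts <- Ct <- Nk -> Rq
  P2: Ts <- Ct -> Rq
That exhausts the simple backdoor paths. Count: 2.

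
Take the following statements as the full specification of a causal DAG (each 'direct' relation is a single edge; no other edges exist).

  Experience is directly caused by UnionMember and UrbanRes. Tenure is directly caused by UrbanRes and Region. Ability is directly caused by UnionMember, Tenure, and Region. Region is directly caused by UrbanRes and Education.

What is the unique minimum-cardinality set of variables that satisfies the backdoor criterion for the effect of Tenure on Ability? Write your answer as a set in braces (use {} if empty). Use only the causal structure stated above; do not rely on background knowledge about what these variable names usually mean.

Variables eligible for adjustment (non-descendants of Tenure, excluding Tenure and Ability): {Education, Experience, Region, UnionMember, UrbanRes}.
Backdoor paths from Tenure to Ability:
  P1: Tenure <- UrbanRes -> Region -> Ability
  P2: Tenure <- UrbanRes -> Experience <- UnionMember -> Ability
  P3: Tenure <- Region <- UrbanRes -> Experience <- UnionMember -> Ability
  P4: Tenure <- Region -> Ability
The empty set is not sufficient: P1 (Tenure <- UrbanRes -> Region -> Ability) has no collider blocking it and no conditioned non-collider, so it is open.
Try {Region}:
  P1: blocked at chain node Region ∈ conditioning set.
  P2: blocked at collider Experience (neither it nor any descendant is in the conditioning set).
  P3: blocked at chain node Region ∈ conditioning set.
  P4: blocked at fork node Region ∈ conditioning set.
{Region} contains no descendant of Tenure and blocks every backdoor path.
No other singleton works — e.g. {Education} leaves P1 open — so {Region} is the unique smallest valid adjustment set.

{Region}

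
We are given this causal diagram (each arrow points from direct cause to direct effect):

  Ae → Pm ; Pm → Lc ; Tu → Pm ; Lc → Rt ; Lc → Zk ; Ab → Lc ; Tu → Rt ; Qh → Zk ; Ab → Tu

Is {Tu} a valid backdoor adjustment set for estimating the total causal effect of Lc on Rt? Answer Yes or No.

Yes

Backdoor paths from Lc to Rt (paths whose first edge points into Lc):
  P1: Lc <- Ab -> Tu -> Rt
  P2: Lc <- Pm <- Tu -> Rt
Condition 1 (no descendant of Lc in the set): holds — descendants of Lc are {Rt, Zk}; none are in {Tu}.
Condition 2 (every backdoor path blocked by {Tu}):
  P1: blocked at chain node Tu ∈ conditioning set.
  P2: blocked at fork node Tu ∈ conditioning set.
{Tu} satisfies the backdoor criterion.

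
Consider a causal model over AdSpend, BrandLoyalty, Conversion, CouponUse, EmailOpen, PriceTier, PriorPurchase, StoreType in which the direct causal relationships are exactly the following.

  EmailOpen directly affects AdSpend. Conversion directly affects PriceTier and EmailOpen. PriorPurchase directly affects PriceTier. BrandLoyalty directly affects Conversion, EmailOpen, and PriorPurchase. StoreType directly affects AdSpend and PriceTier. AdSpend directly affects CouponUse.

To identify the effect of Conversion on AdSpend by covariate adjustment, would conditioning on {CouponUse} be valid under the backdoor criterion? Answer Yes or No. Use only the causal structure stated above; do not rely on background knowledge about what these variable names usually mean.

Backdoor paths from Conversion to AdSpend (paths whose first edge points into Conversion):
  P1: Conversion <- BrandLoyalty -> PriorPurchase -> PriceTier <- StoreType -> AdSpend
  P2: Conversion <- BrandLoyalty -> EmailOpen -> AdSpend
Condition 1 (no descendant of Conversion in the set): FAILS — CouponUse is a descendant of Conversion.
Condition 2 (every backdoor path blocked by {CouponUse}):
  P1: blocked at collider PriceTier (neither it nor any descendant is in the conditioning set).
  P2: open — no interior node is in the conditioning set.
{CouponUse} does not satisfy the backdoor criterion.

No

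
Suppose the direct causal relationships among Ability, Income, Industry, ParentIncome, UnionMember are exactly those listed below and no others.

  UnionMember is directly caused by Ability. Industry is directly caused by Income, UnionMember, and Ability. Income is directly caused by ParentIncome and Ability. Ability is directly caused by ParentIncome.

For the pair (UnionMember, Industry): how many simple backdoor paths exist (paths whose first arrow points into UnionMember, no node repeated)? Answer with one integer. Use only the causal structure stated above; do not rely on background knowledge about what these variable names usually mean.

3

A backdoor path from UnionMember to Industry is any simple undirected path whose first edge points into UnionMember (i.e. leaves UnionMember via a parent).
Parents of UnionMember: {Ability}.
Enumerating:
  P1: UnionMember <- Ability <- ParentIncome -> Income -> Industry
  P2: UnionMember <- Ability -> Income -> Industry
  P3: UnionMember <- Ability -> Industry
That exhausts the simple backdoor paths. Count: 3.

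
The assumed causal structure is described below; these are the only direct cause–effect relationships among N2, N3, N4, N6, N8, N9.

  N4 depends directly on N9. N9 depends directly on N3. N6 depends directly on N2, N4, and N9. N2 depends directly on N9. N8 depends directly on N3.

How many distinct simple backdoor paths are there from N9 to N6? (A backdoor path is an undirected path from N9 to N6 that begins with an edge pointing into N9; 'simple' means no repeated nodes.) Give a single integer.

A backdoor path from N9 to N6 is any simple undirected path whose first edge points into N9 (i.e. leaves N9 via a parent).
Parents of N9: {N3}.
No simple path from any parent of N9 reaches N6 without revisiting N9, so there are no backdoor paths.

0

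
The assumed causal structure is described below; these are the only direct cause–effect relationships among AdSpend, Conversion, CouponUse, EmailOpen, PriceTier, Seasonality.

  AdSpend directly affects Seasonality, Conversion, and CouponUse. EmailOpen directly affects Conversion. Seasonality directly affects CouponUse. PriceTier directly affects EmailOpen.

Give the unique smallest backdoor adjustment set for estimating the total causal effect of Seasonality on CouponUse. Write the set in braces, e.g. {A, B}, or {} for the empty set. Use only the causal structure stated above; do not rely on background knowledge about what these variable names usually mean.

{AdSpend}

Variables eligible for adjustment (non-descendants of Seasonality, excluding Seasonality and CouponUse): {AdSpend, Conversion, EmailOpen, PriceTier}.
Backdoor paths from Seasonality to CouponUse:
  P1: Seasonality <- AdSpend -> CouponUse
The empty set is not sufficient: P1 (Seasonality <- AdSpend -> CouponUse) has no collider blocking it and no conditioned non-collider, so it is open.
Try {AdSpend}:
  P1: blocked at fork node AdSpend ∈ conditioning set.
{AdSpend} contains no descendant of Seasonality and blocks every backdoor path.
No other singleton works — e.g. {PriceTier} leaves P1 open — so {AdSpend} is the unique smallest valid adjustment set.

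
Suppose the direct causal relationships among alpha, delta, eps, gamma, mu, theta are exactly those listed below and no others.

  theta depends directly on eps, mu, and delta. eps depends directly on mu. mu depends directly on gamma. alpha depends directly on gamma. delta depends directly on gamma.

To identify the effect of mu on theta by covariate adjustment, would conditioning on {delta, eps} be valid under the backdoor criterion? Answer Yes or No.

No

Backdoor paths from mu to theta (paths whose first edge points into mu):
  P1: mu <- gamma -> delta -> theta
Condition 1 (no descendant of mu in the set): FAILS — eps is a descendant of mu.
Condition 2 (every backdoor path blocked by {delta, eps}):
  P1: blocked at chain node delta ∈ conditioning set.
{delta, eps} does not satisfy the backdoor criterion.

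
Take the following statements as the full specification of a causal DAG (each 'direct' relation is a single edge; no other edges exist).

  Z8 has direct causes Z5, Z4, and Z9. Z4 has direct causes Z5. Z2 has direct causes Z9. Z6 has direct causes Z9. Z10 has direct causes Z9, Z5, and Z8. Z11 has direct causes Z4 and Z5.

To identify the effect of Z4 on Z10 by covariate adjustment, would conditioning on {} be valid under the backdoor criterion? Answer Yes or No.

Backdoor paths from Z4 to Z10 (paths whose first edge points into Z4):
  P1: Z4 <- Z5 -> Z8 <- Z9 -> Z10
  P2: Z4 <- Z5 -> Z8 -> Z10
  P3: Z4 <- Z5 -> Z10
Condition 1 (no descendant of Z4 in the set): holds — descendants of Z4 are {Z10, Z11, Z8}; none are in {}.
Condition 2 (every backdoor path blocked by {}):
  P1: blocked at collider Z8 (neither it nor any descendant is in the conditioning set).
  P2: open — no interior node is in the conditioning set.
  P3: open — no interior node is in the conditioning set.
{} does not satisfy the backdoor criterion.

No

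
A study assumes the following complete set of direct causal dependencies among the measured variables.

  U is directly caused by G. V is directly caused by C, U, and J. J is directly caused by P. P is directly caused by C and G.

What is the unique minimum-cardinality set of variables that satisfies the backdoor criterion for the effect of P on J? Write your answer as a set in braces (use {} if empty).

{}

Variables eligible for adjustment (non-descendants of P, excluding P and J): {C, G, U}.
Backdoor paths from P to J:
  P1: P <- G -> U -> V <- J
  P2: P <- C -> V <- J
Each backdoor path contains an unconditioned collider, so every path is already blocked with the empty conditioning set:
  P1: blocked at collider V (neither it nor any descendant is in the conditioning set).
  P2: blocked at collider V (neither it nor any descendant is in the conditioning set).
The empty set is therefore the unique smallest valid set.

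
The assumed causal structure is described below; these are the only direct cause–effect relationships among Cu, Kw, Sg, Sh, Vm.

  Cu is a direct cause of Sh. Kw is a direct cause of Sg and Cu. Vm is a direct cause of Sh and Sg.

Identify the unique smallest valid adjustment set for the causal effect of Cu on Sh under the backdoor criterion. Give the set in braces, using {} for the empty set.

{}

Variables eligible for adjustment (non-descendants of Cu, excluding Cu and Sh): {Kw, Sg, Vm}.
Backdoor paths from Cu to Sh:
  P1: Cu <- Kw -> Sg <- Vm -> Sh
Each backdoor path contains an unconditioned collider, so every path is already blocked with the empty conditioning set:
  P1: blocked at collider Sg (neither it nor any descendant is in the conditioning set).
The empty set is therefore the unique smallest valid set.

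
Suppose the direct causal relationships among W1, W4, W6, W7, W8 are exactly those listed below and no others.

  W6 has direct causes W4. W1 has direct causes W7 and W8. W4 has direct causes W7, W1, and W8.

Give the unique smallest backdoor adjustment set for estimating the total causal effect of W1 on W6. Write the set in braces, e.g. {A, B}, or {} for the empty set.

{W7, W8}

Variables eligible for adjustment (non-descendants of W1, excluding W1 and W6): {W7, W8}.
Backdoor paths from W1 to W6:
  P1: W1 <- W7 -> W4 -> W6
  P2: W1 <- W8 -> W4 -> W6
The empty set is not sufficient: P1 (W1 <- W7 -> W4 -> W6) has no collider blocking it and no conditioned non-collider, so it is open.
Try {W7, W8}:
  P1: blocked at fork node W7 ∈ conditioning set.
  P2: blocked at fork node W8 ∈ conditioning set.
{W7, W8} contains no descendant of W1 and blocks every backdoor path.
Every element of {W7, W8} is needed (dropping W7 leaves P1 open; dropping W8 leaves P2 open), so no proper subset is valid.
Among all size-2 subsets of the eligible variables, only {W7, W8} blocks every backdoor path, so it is the unique smallest valid adjustment set.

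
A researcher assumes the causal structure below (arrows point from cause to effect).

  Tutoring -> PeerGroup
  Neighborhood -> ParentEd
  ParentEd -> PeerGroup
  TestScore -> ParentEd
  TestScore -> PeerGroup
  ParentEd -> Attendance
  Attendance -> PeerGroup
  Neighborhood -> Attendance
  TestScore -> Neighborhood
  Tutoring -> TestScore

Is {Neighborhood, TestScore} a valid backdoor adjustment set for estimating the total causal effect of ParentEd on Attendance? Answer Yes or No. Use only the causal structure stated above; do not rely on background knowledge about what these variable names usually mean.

Yes

Backdoor paths from ParentEd to Attendance (paths whose first edge points into ParentEd):
  P1: ParentEd <- TestScore <- Tutoring -> PeerGroup <- Attendance
  P2: ParentEd <- TestScore -> Neighborhood -> Attendance
  P3: ParentEd <- TestScore -> PeerGroup <- Attendance
  P4: ParentEd <- Neighborhood <- TestScore <- Tutoring -> PeerGroup <- Attendance
  P5: ParentEd <- Neighborhood <- TestScore -> PeerGroup <- Attendance
  P6: ParentEd <- Neighborhood -> Attendance
Condition 1 (no descendant of ParentEd in the set): holds — descendants of ParentEd are {Attendance, PeerGroup}; none are in {Neighborhood, TestScore}.
Condition 2 (every backdoor path blocked by {Neighborhood, TestScore}):
  P1: blocked at chain node TestScore ∈ conditioning set.
  P2: blocked at fork node TestScore ∈ conditioning set.
  P3: blocked at fork node TestScore ∈ conditioning set.
  P4: blocked at chain node Neighborhood ∈ conditioning set.
  P5: blocked at chain node Neighborhood ∈ conditioning set.
  P6: blocked at fork node Neighborhood ∈ conditioning set.
{Neighborhood, TestScore} satisfies the backdoor criterion.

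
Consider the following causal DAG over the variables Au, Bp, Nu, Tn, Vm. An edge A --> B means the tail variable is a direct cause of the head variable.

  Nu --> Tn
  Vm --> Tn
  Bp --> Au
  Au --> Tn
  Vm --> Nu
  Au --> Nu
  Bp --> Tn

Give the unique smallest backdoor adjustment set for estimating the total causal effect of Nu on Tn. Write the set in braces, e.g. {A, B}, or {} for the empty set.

Variables eligible for adjustment (non-descendants of Nu, excluding Nu and Tn): {Au, Bp, Vm}.
Backdoor paths from Nu to Tn:
  P1: Nu <- Au <- Bp -> Tn
  P2: Nu <- Au -> Tn
  P3: Nu <- Vm -> Tn
The empty set is not sufficient: P1 (Nu <- Au <- Bp -> Tn) has no collider blocking it and no conditioned non-collider, so it is open.
Try {Au, Vm}:
  P1: blocked at chain node Au ∈ conditioning set.
  P2: blocked at fork node Au ∈ conditioning set.
  P3: blocked at fork node Vm ∈ conditioning set.
{Au, Vm} contains no descendant of Nu and blocks every backdoor path.
Every element of {Au, Vm} is needed (dropping Au leaves P1 open; dropping Vm leaves P3 open), so no proper subset is valid.
Among all size-2 subsets of the eligible variables, only {Au, Vm} blocks every backdoor path, so it is the unique smallest valid adjustment set.

{Au, Vm}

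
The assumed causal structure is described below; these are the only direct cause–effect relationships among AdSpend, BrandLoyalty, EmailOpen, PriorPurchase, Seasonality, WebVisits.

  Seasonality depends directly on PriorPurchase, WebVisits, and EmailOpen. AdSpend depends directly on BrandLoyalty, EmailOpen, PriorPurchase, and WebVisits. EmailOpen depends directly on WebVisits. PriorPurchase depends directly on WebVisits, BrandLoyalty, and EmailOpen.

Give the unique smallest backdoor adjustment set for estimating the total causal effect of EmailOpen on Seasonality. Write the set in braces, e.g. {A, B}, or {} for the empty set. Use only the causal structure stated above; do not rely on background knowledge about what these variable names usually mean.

{WebVisits}

Variables eligible for adjustment (non-descendants of EmailOpen, excluding EmailOpen and Seasonality): {BrandLoyalty, WebVisits}.
Backdoor paths from EmailOpen to Seasonality:
  P1: EmailOpen <- WebVisits -> PriorPurchase -> Seasonality
  P2: EmailOpen <- WebVisits -> AdSpend <- BrandLoyalty -> PriorPurchase -> Seasonality
  P3: EmailOpen <- WebVisits -> AdSpend <- PriorPurchase -> Seasonality
  P4: EmailOpen <- WebVisits -> Seasonality
The empty set is not sufficient: P1 (EmailOpen <- WebVisits -> PriorPurchase -> Seasonality) has no collider blocking it and no conditioned non-collider, so it is open.
Try {WebVisits}:
  P1: blocked at fork node WebVisits ∈ conditioning set.
  P2: blocked at fork node WebVisits ∈ conditioning set.
  P3: blocked at fork node WebVisits ∈ conditioning set.
  P4: blocked at fork node WebVisits ∈ conditioning set.
{WebVisits} contains no descendant of EmailOpen and blocks every backdoor path.
No other singleton works — e.g. {BrandLoyalty} leaves P1 open — so {WebVisits} is the unique smallest valid adjustment set.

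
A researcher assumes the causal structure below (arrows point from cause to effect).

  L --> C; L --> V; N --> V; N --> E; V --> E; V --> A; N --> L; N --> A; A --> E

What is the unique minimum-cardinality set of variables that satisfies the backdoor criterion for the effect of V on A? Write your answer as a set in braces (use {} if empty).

{N}

Variables eligible for adjustment (non-descendants of V, excluding V and A): {C, L, N}.
Backdoor paths from V to A:
  P1: V <- N -> A
  P2: V <- N -> E <- A
  P3: V <- L <- N -> A
  P4: V <- L <- N -> E <- A
The empty set is not sufficient: P1 (V <- N -> A) has no collider blocking it and no conditioned non-collider, so it is open.
Try {N}:
  P1: blocked at fork node N ∈ conditioning set.
  P2: blocked at fork node N ∈ conditioning set.
  P3: blocked at fork node N ∈ conditioning set.
  P4: blocked at fork node N ∈ conditioning set.
{N} contains no descendant of V and blocks every backdoor path.
No other singleton works — e.g. {L} leaves P1 open — so {N} is the unique smallest valid adjustment set.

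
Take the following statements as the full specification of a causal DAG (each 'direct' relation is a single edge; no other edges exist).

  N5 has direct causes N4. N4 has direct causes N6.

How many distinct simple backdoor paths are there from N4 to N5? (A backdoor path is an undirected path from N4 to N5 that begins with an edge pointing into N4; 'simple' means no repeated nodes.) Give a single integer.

A backdoor path from N4 to N5 is any simple undirected path whose first edge points into N4 (i.e. leaves N4 via a parent).
Parents of N4: {N6}.
No simple path from any parent of N4 reaches N5 without revisiting N4, so there are no backdoor paths.

0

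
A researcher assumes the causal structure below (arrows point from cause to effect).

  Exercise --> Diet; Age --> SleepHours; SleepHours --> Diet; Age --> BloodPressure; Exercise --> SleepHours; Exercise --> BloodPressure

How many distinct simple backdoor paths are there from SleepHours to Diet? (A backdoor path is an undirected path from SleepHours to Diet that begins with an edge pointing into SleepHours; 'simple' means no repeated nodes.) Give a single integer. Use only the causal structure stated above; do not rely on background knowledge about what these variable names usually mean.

2

A backdoor path from SleepHours to Diet is any simple undirected path whose first edge points into SleepHours (i.e. leaves SleepHours via a parent).
Parents of SleepHours: {Age, Exercise}.
Enumerating:
  P1: SleepHours <- Exercise -> Diet
  P2: SleepHours <- Age -> BloodPressure <- Exercise -> Diet
That exhausts the simple backdoor paths. Count: 2.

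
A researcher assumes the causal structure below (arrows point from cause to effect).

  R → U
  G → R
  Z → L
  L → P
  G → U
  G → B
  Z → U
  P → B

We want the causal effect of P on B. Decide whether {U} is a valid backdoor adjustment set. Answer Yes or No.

Backdoor paths from P to B (paths whose first edge points into P):
  P1: P <- L <- Z -> U <- G -> B
  P2: P <- L <- Z -> U <- R <- G -> B
Condition 1 (no descendant of P in the set): holds — descendants of P are {B}; none are in {U}.
Condition 2 (every backdoor path blocked by {U}):
  P1: open — collider(s) U are conditioned on (or have a conditioned descendant) and no non-collider on the path is in the set.
  P2: open — collider(s) U are conditioned on (or have a conditioned descendant) and no non-collider on the path is in the set.
{U} does not satisfy the backdoor criterion.

No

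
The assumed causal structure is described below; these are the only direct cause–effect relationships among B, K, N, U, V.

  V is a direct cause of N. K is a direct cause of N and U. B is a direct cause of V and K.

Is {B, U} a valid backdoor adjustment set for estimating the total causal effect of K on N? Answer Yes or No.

No

Backdoor paths from K to N (paths whose first edge points into K):
  P1: K <- B -> V -> N
Condition 1 (no descendant of K in the set): FAILS — U is a descendant of K.
Condition 2 (every backdoor path blocked by {B, U}):
  P1: blocked at fork node B ∈ conditioning set.
{B, U} does not satisfy the backdoor criterion.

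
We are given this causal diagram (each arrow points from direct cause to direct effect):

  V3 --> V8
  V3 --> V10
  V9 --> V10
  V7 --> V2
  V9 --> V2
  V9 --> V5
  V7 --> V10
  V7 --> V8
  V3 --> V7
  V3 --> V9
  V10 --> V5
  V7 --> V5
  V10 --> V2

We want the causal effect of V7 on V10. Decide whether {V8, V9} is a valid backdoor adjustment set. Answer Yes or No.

No

Backdoor paths from V7 to V10 (paths whose first edge points into V7):
  P1: V7 <- V3 -> V9 -> V10
  P2: V7 <- V3 -> V9 -> V5 <- V10
  P3: V7 <- V3 -> V9 -> V2 <- V10
  P4: V7 <- V3 -> V10
Condition 1 (no descendant of V7 in the set): FAILS — V8 is a descendant of V7.
Condition 2 (every backdoor path blocked by {V8, V9}):
  P1: blocked at chain node V9 ∈ conditioning set.
  P2: blocked at chain node V9 ∈ conditioning set.
  P3: blocked at chain node V9 ∈ conditioning set.
  P4: open — no interior node is in the conditioning set.
{V8, V9} does not satisfy the backdoor criterion.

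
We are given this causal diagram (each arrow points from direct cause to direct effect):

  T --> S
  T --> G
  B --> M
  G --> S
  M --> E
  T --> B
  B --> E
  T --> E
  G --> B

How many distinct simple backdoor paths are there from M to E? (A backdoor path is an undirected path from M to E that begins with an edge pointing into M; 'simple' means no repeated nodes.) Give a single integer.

4

A backdoor path from M to E is any simple undirected path whose first edge points into M (i.e. leaves M via a parent).
Parents of M: {B}.
Enumerating:
  P1: M <- B <- T -> E
  P2: M <- B <- G <- T -> E
  P3: M <- B <- G -> S <- T -> E
  P4: M <- B -> E
That exhausts the simple backdoor paths. Count: 4.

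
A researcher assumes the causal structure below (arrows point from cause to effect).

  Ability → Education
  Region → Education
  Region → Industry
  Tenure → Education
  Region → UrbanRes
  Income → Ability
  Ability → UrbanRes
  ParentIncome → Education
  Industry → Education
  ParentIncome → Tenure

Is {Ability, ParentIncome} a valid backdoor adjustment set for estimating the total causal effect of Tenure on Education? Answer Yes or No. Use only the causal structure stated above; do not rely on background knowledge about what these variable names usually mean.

Yes

Backdoor paths from Tenure to Education (paths whose first edge points into Tenure):
  P1: Tenure <- ParentIncome -> Education
Condition 1 (no descendant of Tenure in the set): holds — descendants of Tenure are {Education}; none are in {Ability, ParentIncome}.
Condition 2 (every backdoor path blocked by {Ability, ParentIncome}):
  P1: blocked at fork node ParentIncome ∈ conditioning set.
{Ability, ParentIncome} satisfies the backdoor criterion.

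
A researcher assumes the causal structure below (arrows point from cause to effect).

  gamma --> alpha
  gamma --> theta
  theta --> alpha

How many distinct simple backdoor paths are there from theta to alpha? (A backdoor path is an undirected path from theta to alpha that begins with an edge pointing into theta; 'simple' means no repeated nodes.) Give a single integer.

A backdoor path from theta to alpha is any simple undirected path whose first edge points into theta (i.e. leaves theta via a parent).
Parents of theta: {gamma}.
Enumerating:
  P1: theta <- gamma -> alpha
That exhausts the simple backdoor paths. Count: 1.

1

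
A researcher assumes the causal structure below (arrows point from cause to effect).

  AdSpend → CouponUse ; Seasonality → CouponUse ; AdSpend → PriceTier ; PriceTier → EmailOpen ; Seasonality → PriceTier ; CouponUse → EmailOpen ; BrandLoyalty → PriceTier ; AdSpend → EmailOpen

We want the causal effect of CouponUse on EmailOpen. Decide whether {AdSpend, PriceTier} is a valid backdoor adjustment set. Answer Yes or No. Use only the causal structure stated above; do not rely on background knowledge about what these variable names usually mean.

Yes

Backdoor paths from CouponUse to EmailOpen (paths whose first edge points into CouponUse):
  P1: CouponUse <- Seasonality -> PriceTier <- AdSpend -> EmailOpen
  P2: CouponUse <- Seasonality -> PriceTier -> EmailOpen
  P3: CouponUse <- AdSpend -> PriceTier -> EmailOpen
  P4: CouponUse <- AdSpend -> EmailOpen
Condition 1 (no descendant of CouponUse in the set): holds — descendants of CouponUse are {EmailOpen}; none are in {AdSpend, PriceTier}.
Condition 2 (every backdoor path blocked by {AdSpend, PriceTier}):
  P1: blocked at fork node AdSpend ∈ conditioning set.
  P2: blocked at chain node PriceTier ∈ conditioning set.
  P3: blocked at fork node AdSpend ∈ conditioning set.
  P4: blocked at fork node AdSpend ∈ conditioning set.
{AdSpend, PriceTier} satisfies the backdoor criterion.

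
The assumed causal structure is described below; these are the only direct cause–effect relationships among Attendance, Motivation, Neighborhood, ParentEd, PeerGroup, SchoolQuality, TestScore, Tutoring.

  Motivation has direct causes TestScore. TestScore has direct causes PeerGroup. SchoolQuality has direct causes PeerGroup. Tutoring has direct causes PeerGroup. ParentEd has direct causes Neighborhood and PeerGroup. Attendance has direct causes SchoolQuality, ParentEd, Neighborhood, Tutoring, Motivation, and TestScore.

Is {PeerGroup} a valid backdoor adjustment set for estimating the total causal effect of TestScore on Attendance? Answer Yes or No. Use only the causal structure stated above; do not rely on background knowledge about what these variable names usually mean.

Backdoor paths from TestScore to Attendance (paths whose first edge points into TestScore):
  P1: TestScore <- PeerGroup -> SchoolQuality -> Attendance
  P2: TestScore <- PeerGroup -> Tutoring -> Attendance
  P3: TestScore <- PeerGroup -> ParentEd <- Neighborhood -> Attendance
  P4: TestScore <- PeerGroup -> ParentEd -> Attendance
Condition 1 (no descendant of TestScore in the set): holds — descendants of TestScore are {Attendance, Motivation}; none are in {PeerGroup}.
Condition 2 (every backdoor path blocked by {PeerGroup}):
  P1: blocked at fork node PeerGroup ∈ conditioning set.
  P2: blocked at fork node PeerGroup ∈ conditioning set.
  P3: blocked at fork node PeerGroup ∈ conditioning set.
  P4: blocked at fork node PeerGroup ∈ conditioning set.
{PeerGroup} satisfies the backdoor criterion.

Yes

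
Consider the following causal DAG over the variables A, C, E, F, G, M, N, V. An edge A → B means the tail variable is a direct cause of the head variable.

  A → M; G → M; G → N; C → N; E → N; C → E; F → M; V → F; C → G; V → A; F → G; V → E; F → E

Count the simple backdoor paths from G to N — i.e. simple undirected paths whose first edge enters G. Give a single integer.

8

A backdoor path from G to N is any simple undirected path whose first edge points into G (i.e. leaves G via a parent).
Parents of G: {C, F}.
Enumerating:
  P1: G <- F <- V -> E <- C -> N
  P2: G <- F <- V -> E -> N
  P3: G <- F -> E <- C -> N
  P4: G <- F -> E -> N
  P5: G <- F -> M <- A <- V -> E <- C -> N
  P6: G <- F -> M <- A <- V -> E -> N
  P7: G <- C -> E -> N
  P8: G <- C -> N
That exhausts the simple backdoor paths. Count: 8.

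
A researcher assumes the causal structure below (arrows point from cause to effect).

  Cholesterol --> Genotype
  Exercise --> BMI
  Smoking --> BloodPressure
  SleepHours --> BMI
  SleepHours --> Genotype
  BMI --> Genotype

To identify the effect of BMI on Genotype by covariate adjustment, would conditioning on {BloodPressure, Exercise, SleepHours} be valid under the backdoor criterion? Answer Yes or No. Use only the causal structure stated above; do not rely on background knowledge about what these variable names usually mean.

Yes

Backdoor paths from BMI to Genotype (paths whose first edge points into BMI):
  P1: BMI <- SleepHours -> Genotype
Condition 1 (no descendant of BMI in the set): holds — descendants of BMI are {Genotype}; none are in {BloodPressure, Exercise, SleepHours}.
Condition 2 (every backdoor path blocked by {BloodPressure, Exercise, SleepHours}):
  P1: blocked at fork node SleepHours ∈ conditioning set.
{BloodPressure, Exercise, SleepHours} satisfies the backdoor criterion.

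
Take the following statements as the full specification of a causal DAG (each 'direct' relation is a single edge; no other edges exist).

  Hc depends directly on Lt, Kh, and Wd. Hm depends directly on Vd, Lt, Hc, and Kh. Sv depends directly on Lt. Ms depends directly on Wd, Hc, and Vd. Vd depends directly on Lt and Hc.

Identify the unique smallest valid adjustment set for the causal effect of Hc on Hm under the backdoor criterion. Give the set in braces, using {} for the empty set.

Variables eligible for adjustment (non-descendants of Hc, excluding Hc and Hm): {Kh, Lt, Sv, Wd}.
Backdoor paths from Hc to Hm:
  P1: Hc <- Kh -> Hm
  P2: Hc <- Lt -> Vd -> Hm
  P3: Hc <- Lt -> Hm
  P4: Hc <- Wd -> Ms <- Vd <- Lt -> Hm
  P5: Hc <- Wd -> Ms <- Vd -> Hm
The empty set is not sufficient: P1 (Hc <- Kh -> Hm) has no collider blocking it and no conditioned non-collider, so it is open.
Try {Kh, Lt}:
  P1: blocked at fork node Kh ∈ conditioning set.
  P2: blocked at fork node Lt ∈ conditioning set.
  P3: blocked at fork node Lt ∈ conditioning set.
  P4: blocked at collider Ms (neither it nor any descendant is in the conditioning set).
  P5: blocked at collider Ms (neither it nor any descendant is in the conditioning set).
{Kh, Lt} contains no descendant of Hc and blocks every backdoor path.
Every element of {Kh, Lt} is needed (dropping Kh leaves P1 open; dropping Lt leaves P2 open), so no proper subset is valid.
Among all size-2 subsets of the eligible variables, only {Kh, Lt} blocks every backdoor path, so it is the unique smallest valid adjustment set.

{Kh, Lt}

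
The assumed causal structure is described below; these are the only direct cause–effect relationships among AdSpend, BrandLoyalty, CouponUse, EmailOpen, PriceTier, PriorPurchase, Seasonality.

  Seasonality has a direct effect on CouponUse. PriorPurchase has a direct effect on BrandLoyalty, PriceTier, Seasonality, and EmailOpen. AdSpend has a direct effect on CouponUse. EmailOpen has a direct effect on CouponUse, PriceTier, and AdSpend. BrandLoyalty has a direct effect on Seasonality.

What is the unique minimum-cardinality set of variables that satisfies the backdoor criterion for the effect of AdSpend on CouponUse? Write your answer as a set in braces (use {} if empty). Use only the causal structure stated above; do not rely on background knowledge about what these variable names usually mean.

{EmailOpen}

Variables eligible for adjustment (non-descendants of AdSpend, excluding AdSpend and CouponUse): {BrandLoyalty, EmailOpen, PriceTier, PriorPurchase, Seasonality}.
Backdoor paths from AdSpend to CouponUse:
  P1: AdSpend <- EmailOpen <- PriorPurchase -> BrandLoyalty -> Seasonality -> CouponUse
  P2: AdSpend <- EmailOpen <- PriorPurchase -> Seasonality -> CouponUse
  P3: AdSpend <- EmailOpen -> PriceTier <- PriorPurchase -> BrandLoyalty -> Seasonality -> CouponUse
  P4: AdSpend <- EmailOpen -> PriceTier <- PriorPurchase -> Seasonality -> CouponUse
  P5: AdSpend <- EmailOpen -> CouponUse
The empty set is not sufficient: P1 (AdSpend <- EmailOpen <- PriorPurchase -> BrandLoyalty -> Seasonality -> CouponUse) has no collider blocking it and no conditioned non-collider, so it is open.
Try {EmailOpen}:
  P1: blocked at chain node EmailOpen ∈ conditioning set.
  P2: blocked at chain node EmailOpen ∈ conditioning set.
  P3: blocked at fork node EmailOpen ∈ conditioning set.
  P4: blocked at fork node EmailOpen ∈ conditioning set.
  P5: blocked at fork node EmailOpen ∈ conditioning set.
{EmailOpen} contains no descendant of AdSpend and blocks every backdoor path.
No other singleton works — e.g. {PriorPurchase} leaves P5 open — so {EmailOpen} is the unique smallest valid adjustment set.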